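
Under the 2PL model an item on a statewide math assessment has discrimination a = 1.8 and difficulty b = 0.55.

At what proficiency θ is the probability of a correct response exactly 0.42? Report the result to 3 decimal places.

P(θ) = 1 / (1 + exp(−a(θ − b)))
logit = ln(0.4200/0.5800) = -0.3228
θ = b + logit/(a) = 0.55 + (-0.3228)/1.8000 = 0.3707

0.371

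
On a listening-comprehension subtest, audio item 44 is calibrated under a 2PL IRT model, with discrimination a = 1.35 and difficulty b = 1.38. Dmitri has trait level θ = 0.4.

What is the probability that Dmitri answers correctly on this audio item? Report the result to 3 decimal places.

P(θ) = 1 / (1 + exp(−a(θ − b)))
Exponent: 1.35 × (0.4 − 1.38) = -1.3230
1/(1 + e^{1.3230}) = 0.2103

0.210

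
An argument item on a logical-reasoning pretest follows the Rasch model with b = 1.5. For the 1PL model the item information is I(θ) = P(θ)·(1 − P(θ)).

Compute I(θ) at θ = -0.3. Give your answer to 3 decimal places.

P = 1/(1+e^{1.8000}) = 0.1419
P(1−P) = 0.1419 × 0.8581 = 0.1217
I = P(1−P) = 0.12173

0.122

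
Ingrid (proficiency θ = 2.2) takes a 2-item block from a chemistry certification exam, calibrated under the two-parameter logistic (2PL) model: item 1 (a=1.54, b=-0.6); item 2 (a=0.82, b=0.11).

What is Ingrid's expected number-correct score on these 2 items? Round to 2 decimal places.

1.83

P(θ) = 1 / (1 + exp(−a(θ − b)))
P_1 = 1/(1+e^{-4.3120}) = 0.9868
P_2 = 1/(1+e^{-1.7138}) = 0.8473
E[score] = 0.9868 + 0.8473 = 1.8341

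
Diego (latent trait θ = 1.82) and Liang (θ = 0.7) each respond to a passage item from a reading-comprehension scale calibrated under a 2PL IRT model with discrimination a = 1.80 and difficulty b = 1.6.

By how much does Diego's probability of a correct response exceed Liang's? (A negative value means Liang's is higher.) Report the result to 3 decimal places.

0.433

P(θ) = 1 / (1 + exp(−a(θ − b)))
P(Diego) = 0.5977  [exponent 0.3960]
P(Liang) = 0.1652  [exponent -1.6200]
Difference = 0.5977 − 0.1652 = 0.4325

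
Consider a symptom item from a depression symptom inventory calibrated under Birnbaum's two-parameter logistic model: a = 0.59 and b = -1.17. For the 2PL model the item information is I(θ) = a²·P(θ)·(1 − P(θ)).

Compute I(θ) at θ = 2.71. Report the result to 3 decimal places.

P = 1/(1+e^{-2.2892}) = 0.9080
P(1−P) = 0.9080 × 0.0920 = 0.0836
I = a² × P(1−P) = 0.59² × 0.0836 = 0.02908

0.029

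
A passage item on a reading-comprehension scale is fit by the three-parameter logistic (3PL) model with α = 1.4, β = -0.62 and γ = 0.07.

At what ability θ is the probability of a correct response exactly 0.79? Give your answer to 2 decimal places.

P(θ) = γ + (1 − γ) · 1 / (1 + exp(−α(θ − β)))
Remove guessing floor: (0.79 − 0.07)/(1 − 0.07) = 0.7742
logit = ln(0.7742/0.2258) = 1.2321
θ = β + logit/(α) = -0.62 + 1.2321/1.4000 = 0.2601

0.26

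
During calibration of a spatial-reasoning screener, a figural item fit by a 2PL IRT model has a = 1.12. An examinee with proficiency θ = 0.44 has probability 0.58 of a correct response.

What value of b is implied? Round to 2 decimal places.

0.15

P(θ) = 1 / (1 + exp(−a(θ − b)))
logit(0.58) = ln(0.58/0.42) = 0.3228
b = θ − logit/(a) = 0.44 − 0.3228/1.1200 = 0.1518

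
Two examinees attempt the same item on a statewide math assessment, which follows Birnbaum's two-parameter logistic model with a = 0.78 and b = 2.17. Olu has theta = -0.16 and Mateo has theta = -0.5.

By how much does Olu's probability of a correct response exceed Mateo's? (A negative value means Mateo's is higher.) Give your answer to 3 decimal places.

P(theta) = 1 / (1 + exp(−a(theta − b)))
P(Olu) = 0.1397  [exponent -1.8174]
P(Mateo) = 0.1108  [exponent -2.0826]
Difference = 0.1397 − 0.1108 = 0.0289

0.029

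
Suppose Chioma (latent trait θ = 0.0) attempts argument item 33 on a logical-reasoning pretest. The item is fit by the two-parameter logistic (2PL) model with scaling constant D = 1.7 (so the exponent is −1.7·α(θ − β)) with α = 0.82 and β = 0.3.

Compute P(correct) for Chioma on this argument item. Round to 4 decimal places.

0.3969

P(θ) = 1 / (1 + exp(−D·α(θ − β)))
Exponent: 1.7 × 0.82 × (0.0 − 0.3) = -0.4182
1/(1 + e^{0.4182}) = 0.3969
P = 0.3969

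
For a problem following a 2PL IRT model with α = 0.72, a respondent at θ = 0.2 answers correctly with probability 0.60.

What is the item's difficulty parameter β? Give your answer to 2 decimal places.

P(θ) = 1 / (1 + exp(−α(θ − β)))
logit(0.60) = ln(0.60/0.40) = 0.4055
β = θ − logit/(α) = 0.2 − 0.4055/0.7200 = -0.3631

-0.36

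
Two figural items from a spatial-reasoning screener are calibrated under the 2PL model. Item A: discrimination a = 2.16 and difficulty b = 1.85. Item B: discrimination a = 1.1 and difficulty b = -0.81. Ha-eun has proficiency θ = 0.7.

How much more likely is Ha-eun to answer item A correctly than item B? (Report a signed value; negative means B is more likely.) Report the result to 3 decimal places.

-0.763

P(θ) = 1 / (1 + exp(−a(θ − b)))
P_A = 0.0770
P_B = 0.8404
P_A − P_B = -0.7634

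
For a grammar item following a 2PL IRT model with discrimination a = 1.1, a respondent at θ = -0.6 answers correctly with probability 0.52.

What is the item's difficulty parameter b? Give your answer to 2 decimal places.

-0.67

P(θ) = 1 / (1 + exp(−a(θ − b)))
logit(0.52) = ln(0.52/0.48) = 0.0800
b = θ − logit/(a) = -0.6 − 0.0800/1.1000 = -0.6728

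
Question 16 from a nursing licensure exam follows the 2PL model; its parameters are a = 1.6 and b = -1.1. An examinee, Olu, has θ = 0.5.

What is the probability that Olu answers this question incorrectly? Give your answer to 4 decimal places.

0.0718

P(θ) = 1 / (1 + exp(−a(θ − b)))
Exponent: 1.6 × (0.5 − (-1.1)) = 2.5600
1/(1 + e^{-2.5600}) = 0.9282
P(incorrect) = 1 − 0.9282 = 0.0718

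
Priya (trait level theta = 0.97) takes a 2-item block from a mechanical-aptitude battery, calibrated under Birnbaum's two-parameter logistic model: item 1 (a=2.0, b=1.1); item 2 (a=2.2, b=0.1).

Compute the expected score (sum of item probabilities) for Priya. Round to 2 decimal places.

1.31

P(theta) = 1 / (1 + exp(−a(theta − b)))
P_1 = 1/(1+e^{0.2600}) = 0.4354
P_2 = 1/(1+e^{-1.9140}) = 0.8715
E[score] = 0.4354 + 0.8715 = 1.3068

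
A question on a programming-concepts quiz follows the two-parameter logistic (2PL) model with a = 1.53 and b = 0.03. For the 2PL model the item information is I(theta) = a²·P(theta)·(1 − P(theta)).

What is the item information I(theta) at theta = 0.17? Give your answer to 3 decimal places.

0.579

P = 1/(1+e^{-0.2142}) = 0.5533
P(1−P) = 0.5533 × 0.4467 = 0.2472
I = a² × P(1−P) = 1.53² × 0.2472 = 0.57856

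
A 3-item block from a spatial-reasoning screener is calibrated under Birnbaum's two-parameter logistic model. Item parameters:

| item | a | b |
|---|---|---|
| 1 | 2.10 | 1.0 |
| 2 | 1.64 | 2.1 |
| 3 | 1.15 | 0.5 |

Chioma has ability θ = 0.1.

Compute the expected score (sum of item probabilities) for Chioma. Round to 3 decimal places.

0.554

P(θ) = 1 / (1 + exp(−a(θ − b)))
P_1 = 1/(1+e^{1.8900}) = 0.1312
P_2 = 1/(1+e^{3.2800}) = 0.0363
P_3 = 1/(1+e^{0.4600}) = 0.3870
E[score] = 0.1312 + 0.0363 + 0.3870 = 0.5545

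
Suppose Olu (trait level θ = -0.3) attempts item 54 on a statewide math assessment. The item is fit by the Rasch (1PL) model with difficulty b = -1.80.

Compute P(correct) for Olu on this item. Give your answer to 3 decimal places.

P(θ) = 1 / (1 + exp(−(θ − b)))
Exponent: (-0.3 − (-1.80)) = 1.5000
1/(1 + e^{-1.5000}) = 0.8176
P = 0.8176

0.818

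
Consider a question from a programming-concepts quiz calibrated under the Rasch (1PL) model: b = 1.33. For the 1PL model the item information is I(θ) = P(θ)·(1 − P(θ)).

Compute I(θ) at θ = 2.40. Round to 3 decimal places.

P = 1/(1+e^{-1.0700}) = 0.7446
P(1−P) = 0.7446 × 0.2554 = 0.1902
I = P(1−P) = 0.19017

0.190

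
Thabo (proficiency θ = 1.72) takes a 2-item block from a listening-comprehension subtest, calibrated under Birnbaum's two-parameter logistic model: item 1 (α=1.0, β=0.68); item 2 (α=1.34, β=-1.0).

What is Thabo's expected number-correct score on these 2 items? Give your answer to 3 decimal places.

P(θ) = 1 / (1 + exp(−α(θ − β)))
P_1 = 1/(1+e^{-1.0400}) = 0.7389
P_2 = 1/(1+e^{-3.6448}) = 0.9745
E[score] = 0.7389 + 0.9745 = 1.7134

1.713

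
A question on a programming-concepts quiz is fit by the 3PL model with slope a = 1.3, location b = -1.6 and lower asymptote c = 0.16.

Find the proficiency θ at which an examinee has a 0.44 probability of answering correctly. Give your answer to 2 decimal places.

P(θ) = c + (1 − c) · 1 / (1 + exp(−a(θ − b)))
Remove guessing floor: (0.44 − 0.16)/(1 − 0.16) = 0.3333
logit = ln(0.3333/0.6667) = -0.6931
θ = b + logit/(a) = -1.6 + (-0.6931)/1.3000 = -2.1332

-2.13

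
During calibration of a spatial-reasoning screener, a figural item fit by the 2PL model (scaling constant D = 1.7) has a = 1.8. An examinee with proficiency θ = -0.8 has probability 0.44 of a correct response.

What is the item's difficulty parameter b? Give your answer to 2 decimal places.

-0.72

P(θ) = 1 / (1 + exp(−D·a(θ − b)))
logit(0.44) = ln(0.44/0.56) = -0.2412
b = θ − logit/(1.7·a) = -0.8 − (-0.2412)/3.0600 = -0.7212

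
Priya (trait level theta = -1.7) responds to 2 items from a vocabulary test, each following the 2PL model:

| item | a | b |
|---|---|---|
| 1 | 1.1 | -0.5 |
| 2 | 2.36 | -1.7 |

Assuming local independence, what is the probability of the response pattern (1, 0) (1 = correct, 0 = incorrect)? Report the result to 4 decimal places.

P(theta) = 1 / (1 + exp(−a(theta − b)))
P_1 = 1/(1+e^{1.3200}) = 0.2108
P_2 = 1/(1+e^{0.0000}) = 0.5000
L = P_1 × (1−P_2) = 0.2108 × 0.5000 = 0.10541

0.1054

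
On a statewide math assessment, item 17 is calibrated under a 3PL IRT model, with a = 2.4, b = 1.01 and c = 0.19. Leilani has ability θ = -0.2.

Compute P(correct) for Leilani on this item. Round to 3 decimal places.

P(θ) = c + (1 − c) · 1 / (1 + exp(−a(θ − b)))
Exponent: 2.4 × (-0.2 − 1.01) = -2.9040
1/(1 + e^{2.9040}) = 0.0520
P = 0.19 + 0.81 × 0.0520 = 0.2321

0.232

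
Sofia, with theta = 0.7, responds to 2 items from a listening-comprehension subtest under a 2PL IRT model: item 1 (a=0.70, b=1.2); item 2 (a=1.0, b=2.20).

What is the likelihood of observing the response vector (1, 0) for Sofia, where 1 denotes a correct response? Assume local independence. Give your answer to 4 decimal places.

0.3380

P(theta) = 1 / (1 + exp(−a(theta − b)))
P_1 = 1/(1+e^{0.3500}) = 0.4134
P_2 = 1/(1+e^{1.5000}) = 0.1824
L = P_1 × (1−P_2) = 0.4134 × 0.8176 = 0.33797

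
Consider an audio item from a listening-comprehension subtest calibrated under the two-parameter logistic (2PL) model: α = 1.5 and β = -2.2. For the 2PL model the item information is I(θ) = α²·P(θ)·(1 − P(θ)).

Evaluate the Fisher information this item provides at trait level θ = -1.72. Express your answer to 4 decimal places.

P = 1/(1+e^{-0.7200}) = 0.6726
P(1−P) = 0.6726 × 0.3274 = 0.2202
I = α² × P(1−P) = 1.5² × 0.2202 = 0.49547

0.4955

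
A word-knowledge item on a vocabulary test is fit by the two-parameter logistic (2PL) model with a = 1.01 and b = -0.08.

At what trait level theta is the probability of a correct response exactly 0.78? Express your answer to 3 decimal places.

1.173

P(theta) = 1 / (1 + exp(−a(theta − b)))
logit = ln(0.7800/0.2200) = 1.2657
theta = b + logit/(a) = -0.08 + 1.2657/1.0100 = 1.1731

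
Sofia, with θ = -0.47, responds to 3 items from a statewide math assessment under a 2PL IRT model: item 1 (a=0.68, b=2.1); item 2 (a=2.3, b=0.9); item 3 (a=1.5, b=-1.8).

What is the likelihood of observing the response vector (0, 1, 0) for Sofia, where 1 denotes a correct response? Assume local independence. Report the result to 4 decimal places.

0.0042

P(θ) = 1 / (1 + exp(−a(θ − b)))
P_1 = 1/(1+e^{1.7476}) = 0.1484
P_2 = 1/(1+e^{3.1510}) = 0.0411
P_3 = 1/(1+e^{-1.9950}) = 0.8803
L = (1−P_1) × P_2 × (1−P_3) = 0.8516 × 0.0411 × 0.1197 = 0.00419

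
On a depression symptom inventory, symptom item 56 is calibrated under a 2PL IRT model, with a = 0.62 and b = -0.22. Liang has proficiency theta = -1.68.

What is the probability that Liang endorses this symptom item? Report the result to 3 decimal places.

0.288

P(theta) = 1 / (1 + exp(−a(theta − b)))
Exponent: 0.62 × (-1.68 − (-0.22)) = -0.9052
1/(1 + e^{0.9052}) = 0.2880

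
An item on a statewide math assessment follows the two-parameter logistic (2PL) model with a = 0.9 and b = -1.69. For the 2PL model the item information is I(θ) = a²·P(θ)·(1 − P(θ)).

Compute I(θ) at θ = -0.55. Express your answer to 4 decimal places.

0.1573

P = 1/(1+e^{-1.0260}) = 0.7361
P(1−P) = 0.7361 × 0.2639 = 0.1942
I = a² × P(1−P) = 0.9² × 0.1942 = 0.15733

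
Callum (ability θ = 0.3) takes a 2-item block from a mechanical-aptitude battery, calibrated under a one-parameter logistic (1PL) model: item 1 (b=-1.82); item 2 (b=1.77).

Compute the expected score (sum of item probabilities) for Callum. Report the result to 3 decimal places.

P(θ) = 1 / (1 + exp(−(θ − b)))
P_1 = 1/(1+e^{-2.1200}) = 0.8928
P_2 = 1/(1+e^{1.4700}) = 0.1869
E[score] = 0.8928 + 0.1869 = 1.0798

1.080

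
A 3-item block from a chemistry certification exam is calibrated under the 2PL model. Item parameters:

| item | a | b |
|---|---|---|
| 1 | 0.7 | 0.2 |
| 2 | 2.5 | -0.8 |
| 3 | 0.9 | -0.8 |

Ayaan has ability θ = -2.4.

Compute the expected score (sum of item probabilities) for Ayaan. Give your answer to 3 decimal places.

P(θ) = 1 / (1 + exp(−a(θ − b)))
P_1 = 1/(1+e^{1.8200}) = 0.1394
P_2 = 1/(1+e^{4.0000}) = 0.0180
P_3 = 1/(1+e^{1.4400}) = 0.1915
E[score] = 0.1394 + 0.0180 + 0.1915 = 0.3490

0.349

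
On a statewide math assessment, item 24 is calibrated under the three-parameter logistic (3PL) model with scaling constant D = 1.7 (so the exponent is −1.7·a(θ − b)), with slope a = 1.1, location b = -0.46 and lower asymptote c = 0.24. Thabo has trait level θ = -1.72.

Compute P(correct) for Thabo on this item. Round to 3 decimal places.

0.306

P(θ) = c + (1 − c) · 1 / (1 + exp(−D·a(θ − b)))
Exponent: 1.7 × 1.1 × (-1.72 − (-0.46)) = -2.3562
1/(1 + e^{2.3562}) = 0.0866
P = 0.24 + 0.76 × 0.0866 = 0.3058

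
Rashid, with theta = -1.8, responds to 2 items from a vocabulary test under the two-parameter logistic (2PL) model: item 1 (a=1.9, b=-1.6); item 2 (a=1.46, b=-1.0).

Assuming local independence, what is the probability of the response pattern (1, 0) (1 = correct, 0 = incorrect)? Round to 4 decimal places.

0.3098

P(theta) = 1 / (1 + exp(−a(theta − b)))
P_1 = 1/(1+e^{0.3800}) = 0.4061
P_2 = 1/(1+e^{1.1680}) = 0.2372
L = P_1 × (1−P_2) = 0.4061 × 0.7628 = 0.30979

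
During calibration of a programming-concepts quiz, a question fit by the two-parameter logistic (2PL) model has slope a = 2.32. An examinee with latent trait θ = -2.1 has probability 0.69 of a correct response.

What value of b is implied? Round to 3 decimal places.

P(θ) = 1 / (1 + exp(−a(θ − b)))
logit(0.69) = ln(0.69/0.31) = 0.8001
b = θ − logit/(a) = -2.1 − 0.8001/2.3200 = -2.4449

-2.445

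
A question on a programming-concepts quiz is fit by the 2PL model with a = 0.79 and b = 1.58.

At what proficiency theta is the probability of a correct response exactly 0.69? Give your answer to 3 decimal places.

P(theta) = 1 / (1 + exp(−a(theta − b)))
logit = ln(0.6900/0.3100) = 0.8001
theta = b + logit/(a) = 1.58 + 0.8001/0.7900 = 2.5928

2.593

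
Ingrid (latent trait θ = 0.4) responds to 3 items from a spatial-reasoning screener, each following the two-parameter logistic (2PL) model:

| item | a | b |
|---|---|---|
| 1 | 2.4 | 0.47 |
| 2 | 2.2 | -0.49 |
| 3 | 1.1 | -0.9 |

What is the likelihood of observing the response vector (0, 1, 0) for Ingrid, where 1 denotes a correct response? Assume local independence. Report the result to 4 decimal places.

P(θ) = 1 / (1 + exp(−a(θ − b)))
P_1 = 1/(1+e^{0.1680}) = 0.4581
P_2 = 1/(1+e^{-1.9580}) = 0.8763
P_3 = 1/(1+e^{-1.4300}) = 0.8069
L = (1−P_1) × P_2 × (1−P_3) = 0.5419 × 0.8763 × 0.1931 = 0.09170

0.0917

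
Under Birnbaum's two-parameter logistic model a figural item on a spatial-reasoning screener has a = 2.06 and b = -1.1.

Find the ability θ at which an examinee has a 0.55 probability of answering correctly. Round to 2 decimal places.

-1.00

P(θ) = 1 / (1 + exp(−a(θ − b)))
logit = ln(0.5500/0.4500) = 0.2007
θ = b + logit/(a) = -1.1 + 0.2007/2.0600 = -1.0026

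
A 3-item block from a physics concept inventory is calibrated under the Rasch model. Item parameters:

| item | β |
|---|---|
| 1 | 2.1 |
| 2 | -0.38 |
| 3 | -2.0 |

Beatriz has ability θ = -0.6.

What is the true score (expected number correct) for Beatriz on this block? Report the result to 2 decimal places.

P(θ) = 1 / (1 + exp(−(θ − β)))
P_1 = 1/(1+e^{2.7000}) = 0.0630
P_2 = 1/(1+e^{0.2200}) = 0.4452
P_3 = 1/(1+e^{-1.4000}) = 0.8022
E[score] = 0.0630 + 0.4452 + 0.8022 = 1.3104

1.31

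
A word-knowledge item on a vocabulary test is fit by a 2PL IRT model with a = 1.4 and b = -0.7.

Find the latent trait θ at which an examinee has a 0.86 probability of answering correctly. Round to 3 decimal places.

0.597

P(θ) = 1 / (1 + exp(−a(θ − b)))
logit = ln(0.8600/0.1400) = 1.8153
θ = b + logit/(a) = -0.7 + 1.8153/1.4000 = 0.5966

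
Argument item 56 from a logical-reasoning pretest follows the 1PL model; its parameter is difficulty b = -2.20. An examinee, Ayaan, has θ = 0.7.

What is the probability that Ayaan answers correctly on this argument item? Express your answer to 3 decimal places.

P(θ) = 1 / (1 + exp(−(θ − b)))
Exponent: (0.7 − (-2.20)) = 2.9000
1/(1 + e^{-2.9000}) = 0.9478
P = 0.9478

0.948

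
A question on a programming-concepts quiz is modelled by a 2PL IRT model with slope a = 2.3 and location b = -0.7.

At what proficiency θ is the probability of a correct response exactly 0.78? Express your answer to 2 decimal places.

-0.15

P(θ) = 1 / (1 + exp(−a(θ − b)))
logit = ln(0.7800/0.2200) = 1.2657
θ = b + logit/(a) = -0.7 + 1.2657/2.3000 = -0.1497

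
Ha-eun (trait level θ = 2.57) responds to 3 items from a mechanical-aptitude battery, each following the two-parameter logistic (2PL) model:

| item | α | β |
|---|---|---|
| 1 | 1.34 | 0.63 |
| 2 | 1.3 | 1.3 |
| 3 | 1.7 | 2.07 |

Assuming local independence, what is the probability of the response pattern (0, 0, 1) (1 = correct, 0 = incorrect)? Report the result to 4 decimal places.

0.0078

P(θ) = 1 / (1 + exp(−α(θ − β)))
P_1 = 1/(1+e^{-2.5996}) = 0.9308
P_2 = 1/(1+e^{-1.6510}) = 0.8390
P_3 = 1/(1+e^{-0.8500}) = 0.7006
L = (1−P_1) × (1−P_2) × P_3 = 0.0692 × 0.1610 × 0.7006 = 0.00780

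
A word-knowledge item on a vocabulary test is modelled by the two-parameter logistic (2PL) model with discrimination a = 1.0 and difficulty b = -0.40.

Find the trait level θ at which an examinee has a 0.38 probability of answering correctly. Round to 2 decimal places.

P(θ) = 1 / (1 + exp(−a(θ − b)))
logit = ln(0.3800/0.6200) = -0.4895
θ = b + logit/(a) = -0.40 + (-0.4895)/1.0000 = -0.8895

-0.89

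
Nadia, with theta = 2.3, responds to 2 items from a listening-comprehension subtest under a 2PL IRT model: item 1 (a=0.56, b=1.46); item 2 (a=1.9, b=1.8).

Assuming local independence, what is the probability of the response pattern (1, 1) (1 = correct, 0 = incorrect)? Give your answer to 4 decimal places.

0.4438

P(theta) = 1 / (1 + exp(−a(theta − b)))
P_1 = 1/(1+e^{-0.4704}) = 0.6155
P_2 = 1/(1+e^{-0.9500}) = 0.7211
L = P_1 × P_2 = 0.6155 × 0.7211 = 0.44383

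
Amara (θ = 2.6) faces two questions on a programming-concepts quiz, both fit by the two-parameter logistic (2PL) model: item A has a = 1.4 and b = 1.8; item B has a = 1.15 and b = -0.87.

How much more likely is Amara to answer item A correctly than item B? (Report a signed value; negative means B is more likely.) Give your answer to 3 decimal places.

P(θ) = 1 / (1 + exp(−a(θ − b)))
P_A = 0.7540
P_B = 0.9818
P_A − P_B = -0.2279

-0.228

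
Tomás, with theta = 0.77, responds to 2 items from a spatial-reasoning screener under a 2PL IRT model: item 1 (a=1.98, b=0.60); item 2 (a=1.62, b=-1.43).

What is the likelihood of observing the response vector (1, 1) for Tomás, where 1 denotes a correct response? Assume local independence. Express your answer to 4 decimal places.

P(theta) = 1 / (1 + exp(−a(theta − b)))
P_1 = 1/(1+e^{-0.3366}) = 0.5834
P_2 = 1/(1+e^{-3.5640}) = 0.9725
L = P_1 × P_2 = 0.5834 × 0.9725 = 0.56730

0.5673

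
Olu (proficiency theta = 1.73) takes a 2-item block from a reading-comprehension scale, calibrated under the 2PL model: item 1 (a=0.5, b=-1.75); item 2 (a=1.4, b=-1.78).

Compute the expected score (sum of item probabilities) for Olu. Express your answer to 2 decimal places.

1.84

P(theta) = 1 / (1 + exp(−a(theta − b)))
P_1 = 1/(1+e^{-1.7400}) = 0.8507
P_2 = 1/(1+e^{-4.9140}) = 0.9927
E[score] = 0.8507 + 0.9927 = 1.8434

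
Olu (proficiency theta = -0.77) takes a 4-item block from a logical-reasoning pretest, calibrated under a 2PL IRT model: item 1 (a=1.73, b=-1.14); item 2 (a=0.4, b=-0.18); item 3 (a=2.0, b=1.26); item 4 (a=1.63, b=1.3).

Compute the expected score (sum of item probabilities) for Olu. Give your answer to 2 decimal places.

P(theta) = 1 / (1 + exp(−a(theta − b)))
P_1 = 1/(1+e^{-0.6401}) = 0.6548
P_2 = 1/(1+e^{0.2360}) = 0.4413
P_3 = 1/(1+e^{4.0600}) = 0.0170
P_4 = 1/(1+e^{3.3741}) = 0.0331
E[score] = 0.6548 + 0.4413 + 0.0170 + 0.0331 = 1.1461

1.15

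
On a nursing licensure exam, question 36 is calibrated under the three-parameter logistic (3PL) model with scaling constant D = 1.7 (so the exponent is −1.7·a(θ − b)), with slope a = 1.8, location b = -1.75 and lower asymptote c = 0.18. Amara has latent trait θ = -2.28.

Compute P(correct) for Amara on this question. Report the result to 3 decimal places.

P(θ) = c + (1 − c) · 1 / (1 + exp(−D·a(θ − b)))
Exponent: 1.7 × 1.8 × (-2.28 − (-1.75)) = -1.6218
1/(1 + e^{1.6218}) = 0.1650
P = 0.18 + 0.82 × 0.1650 = 0.3153

0.315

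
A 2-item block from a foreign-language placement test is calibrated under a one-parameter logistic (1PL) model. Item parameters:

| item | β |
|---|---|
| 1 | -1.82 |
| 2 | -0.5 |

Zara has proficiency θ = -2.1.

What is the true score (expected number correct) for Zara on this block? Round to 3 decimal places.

P(θ) = 1 / (1 + exp(−(θ − β)))
P_1 = 1/(1+e^{0.2800}) = 0.4305
P_2 = 1/(1+e^{1.6000}) = 0.1680
E[score] = 0.4305 + 0.1680 = 0.5984

0.598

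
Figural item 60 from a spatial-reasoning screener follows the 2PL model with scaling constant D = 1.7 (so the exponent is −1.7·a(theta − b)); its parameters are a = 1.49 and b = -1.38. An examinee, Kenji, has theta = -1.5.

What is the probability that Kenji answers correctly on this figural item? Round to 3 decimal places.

P(theta) = 1 / (1 + exp(−D·a(theta − b)))
Exponent: 1.7 × 1.49 × (-1.5 − (-1.38)) = -0.3040
1/(1 + e^{0.3040}) = 0.4246
P = 0.4246

0.425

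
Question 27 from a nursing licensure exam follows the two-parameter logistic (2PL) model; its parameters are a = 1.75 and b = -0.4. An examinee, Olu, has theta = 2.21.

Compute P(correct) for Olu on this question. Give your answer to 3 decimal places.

0.990

P(theta) = 1 / (1 + exp(−a(theta − b)))
Exponent: 1.75 × (2.21 − (-0.4)) = 4.5675
1/(1 + e^{-4.5675}) = 0.9897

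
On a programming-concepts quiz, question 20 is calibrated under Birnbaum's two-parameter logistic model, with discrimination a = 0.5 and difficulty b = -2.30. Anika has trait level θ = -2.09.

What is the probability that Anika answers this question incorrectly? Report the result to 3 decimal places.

0.474

P(θ) = 1 / (1 + exp(−a(θ − b)))
Exponent: 0.5 × (-2.09 − (-2.30)) = 0.1050
1/(1 + e^{-0.1050}) = 0.5262
P(incorrect) = 1 − 0.5262 = 0.4738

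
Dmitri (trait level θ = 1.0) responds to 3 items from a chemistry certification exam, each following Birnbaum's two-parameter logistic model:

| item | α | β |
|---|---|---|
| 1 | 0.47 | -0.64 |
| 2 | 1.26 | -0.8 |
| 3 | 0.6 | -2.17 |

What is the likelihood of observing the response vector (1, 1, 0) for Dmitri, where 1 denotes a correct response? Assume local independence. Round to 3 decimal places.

P(θ) = 1 / (1 + exp(−α(θ − β)))
P_1 = 1/(1+e^{-0.7708}) = 0.6837
P_2 = 1/(1+e^{-2.2680}) = 0.9062
P_3 = 1/(1+e^{-1.9020}) = 0.8701
L = P_1 × P_2 × (1−P_3) = 0.6837 × 0.9062 × 0.1299 = 0.08047

0.080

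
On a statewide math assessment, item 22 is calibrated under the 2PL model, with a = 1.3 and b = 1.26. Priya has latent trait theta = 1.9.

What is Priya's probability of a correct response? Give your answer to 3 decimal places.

0.697

P(theta) = 1 / (1 + exp(−a(theta − b)))
Exponent: 1.3 × (1.9 − 1.26) = 0.8320
1/(1 + e^{-0.8320}) = 0.6968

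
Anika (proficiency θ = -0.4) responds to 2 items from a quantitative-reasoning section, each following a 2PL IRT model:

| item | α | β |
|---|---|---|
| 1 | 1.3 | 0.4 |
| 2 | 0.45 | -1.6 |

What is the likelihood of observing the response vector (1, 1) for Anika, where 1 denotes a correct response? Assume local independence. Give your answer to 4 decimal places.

0.1650

P(θ) = 1 / (1 + exp(−α(θ − β)))
P_1 = 1/(1+e^{1.0400}) = 0.2611
P_2 = 1/(1+e^{-0.5400}) = 0.6318
L = P_1 × P_2 = 0.2611 × 0.6318 = 0.16500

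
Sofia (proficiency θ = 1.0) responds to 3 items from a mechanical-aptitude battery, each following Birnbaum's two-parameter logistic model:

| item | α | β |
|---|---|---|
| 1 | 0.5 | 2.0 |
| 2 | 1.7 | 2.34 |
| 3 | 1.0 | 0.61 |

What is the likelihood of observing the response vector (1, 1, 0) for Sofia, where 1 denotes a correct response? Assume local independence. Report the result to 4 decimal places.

0.0142

P(θ) = 1 / (1 + exp(−α(θ − β)))
P_1 = 1/(1+e^{0.5000}) = 0.3775
P_2 = 1/(1+e^{2.2780}) = 0.0930
P_3 = 1/(1+e^{-0.3900}) = 0.5963
L = P_1 × P_2 × (1−P_3) = 0.3775 × 0.0930 × 0.4037 = 0.01417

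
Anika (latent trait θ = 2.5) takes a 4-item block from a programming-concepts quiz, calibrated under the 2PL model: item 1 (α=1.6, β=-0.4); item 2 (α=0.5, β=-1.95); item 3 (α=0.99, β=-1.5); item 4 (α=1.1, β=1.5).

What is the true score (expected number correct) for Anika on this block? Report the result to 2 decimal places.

P(θ) = 1 / (1 + exp(−α(θ − β)))
P_1 = 1/(1+e^{-4.6400}) = 0.9904
P_2 = 1/(1+e^{-2.2250}) = 0.9025
P_3 = 1/(1+e^{-3.9600}) = 0.9813
P_4 = 1/(1+e^{-1.1000}) = 0.7503
E[score] = 0.9904 + 0.9025 + 0.9813 + 0.7503 = 3.6245

3.62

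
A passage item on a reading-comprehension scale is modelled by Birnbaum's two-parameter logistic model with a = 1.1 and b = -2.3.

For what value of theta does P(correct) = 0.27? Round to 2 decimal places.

-3.20

P(theta) = 1 / (1 + exp(−a(theta − b)))
logit = ln(0.2700/0.7300) = -0.9946
theta = b + logit/(a) = -2.3 + (-0.9946)/1.1000 = -3.2042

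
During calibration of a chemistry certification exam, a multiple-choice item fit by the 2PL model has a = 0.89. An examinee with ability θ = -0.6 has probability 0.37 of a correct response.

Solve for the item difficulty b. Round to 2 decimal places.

0.00

P(θ) = 1 / (1 + exp(−a(θ − b)))
logit(0.37) = ln(0.37/0.63) = -0.5322
b = θ − logit/(a) = -0.6 − (-0.5322)/0.8900 = -0.0020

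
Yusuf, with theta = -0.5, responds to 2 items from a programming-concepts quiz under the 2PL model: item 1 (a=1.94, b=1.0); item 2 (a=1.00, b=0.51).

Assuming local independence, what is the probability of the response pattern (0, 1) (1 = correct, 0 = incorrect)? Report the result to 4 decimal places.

0.2532

P(theta) = 1 / (1 + exp(−a(theta − b)))
P_1 = 1/(1+e^{2.9100}) = 0.0517
P_2 = 1/(1+e^{1.0100}) = 0.2670
L = (1−P_1) × P_2 = 0.9483 × 0.2670 = 0.25319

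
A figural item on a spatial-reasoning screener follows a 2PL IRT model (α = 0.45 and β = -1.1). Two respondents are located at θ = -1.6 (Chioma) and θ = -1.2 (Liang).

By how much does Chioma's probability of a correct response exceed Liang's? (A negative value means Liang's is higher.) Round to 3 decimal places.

-0.045

P(θ) = 1 / (1 + exp(−α(θ − β)))
P(Chioma) = 0.4440  [exponent -0.2250]
P(Liang) = 0.4888  [exponent -0.0450]
Difference = 0.4440 − 0.4888 = -0.0448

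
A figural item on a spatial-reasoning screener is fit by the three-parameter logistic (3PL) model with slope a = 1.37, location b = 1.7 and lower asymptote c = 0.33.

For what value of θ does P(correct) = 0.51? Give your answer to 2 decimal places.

0.97

P(θ) = c + (1 − c) · 1 / (1 + exp(−a(θ − b)))
Remove guessing floor: (0.51 − 0.33)/(1 − 0.33) = 0.2687
logit = ln(0.2687/0.7313) = -1.0014
θ = b + logit/(a) = 1.7 + (-1.0014)/1.3700 = 0.9690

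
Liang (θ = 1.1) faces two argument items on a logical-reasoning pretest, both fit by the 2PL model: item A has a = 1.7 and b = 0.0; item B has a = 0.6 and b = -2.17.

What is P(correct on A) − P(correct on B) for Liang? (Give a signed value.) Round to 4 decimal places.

P(θ) = 1 / (1 + exp(−a(θ − b)))
P_A = 0.8665
P_B = 0.8767
P_A − P_B = -0.0103

-0.0103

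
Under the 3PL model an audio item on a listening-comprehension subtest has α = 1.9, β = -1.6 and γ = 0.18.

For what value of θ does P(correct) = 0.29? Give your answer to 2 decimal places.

P(θ) = γ + (1 − γ) · 1 / (1 + exp(−α(θ − β)))
Remove guessing floor: (0.29 − 0.18)/(1 − 0.18) = 0.1341
logit = ln(0.1341/0.8659) = -1.8648
θ = β + logit/(α) = -1.6 + (-1.8648)/1.9000 = -2.5815

-2.58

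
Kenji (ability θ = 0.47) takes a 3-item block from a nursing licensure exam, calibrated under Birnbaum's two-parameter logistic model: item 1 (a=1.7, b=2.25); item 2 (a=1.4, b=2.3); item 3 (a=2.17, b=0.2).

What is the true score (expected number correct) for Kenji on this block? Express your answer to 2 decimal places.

P(θ) = 1 / (1 + exp(−a(θ − b)))
P_1 = 1/(1+e^{3.0260}) = 0.0463
P_2 = 1/(1+e^{2.5620}) = 0.0716
P_3 = 1/(1+e^{-0.5859}) = 0.6424
E[score] = 0.0463 + 0.0716 + 0.6424 = 0.7603

0.76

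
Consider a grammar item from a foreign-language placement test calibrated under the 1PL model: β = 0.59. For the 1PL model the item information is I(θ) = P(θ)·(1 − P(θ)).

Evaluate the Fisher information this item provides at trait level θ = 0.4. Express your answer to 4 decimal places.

P = 1/(1+e^{0.1900}) = 0.4526
P(1−P) = 0.4526 × 0.5474 = 0.2478
I = P(1−P) = 0.24776

0.2478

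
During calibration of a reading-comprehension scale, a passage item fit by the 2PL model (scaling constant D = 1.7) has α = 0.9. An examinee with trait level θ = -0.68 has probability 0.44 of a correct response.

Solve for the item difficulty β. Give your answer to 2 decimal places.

-0.52

P(θ) = 1 / (1 + exp(−D·α(θ − β)))
logit(0.44) = ln(0.44/0.56) = -0.2412
β = θ − logit/(1.7·α) = -0.68 − (-0.2412)/1.5300 = -0.5224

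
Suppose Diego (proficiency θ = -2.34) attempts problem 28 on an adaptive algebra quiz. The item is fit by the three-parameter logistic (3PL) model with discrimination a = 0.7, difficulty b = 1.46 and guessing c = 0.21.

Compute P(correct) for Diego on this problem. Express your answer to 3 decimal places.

P(θ) = c + (1 − c) · 1 / (1 + exp(−a(θ − b)))
Exponent: 0.7 × (-2.34 − 1.46) = -2.6600
1/(1 + e^{2.6600}) = 0.0654
P = 0.21 + 0.79 × 0.0654 = 0.2616

0.262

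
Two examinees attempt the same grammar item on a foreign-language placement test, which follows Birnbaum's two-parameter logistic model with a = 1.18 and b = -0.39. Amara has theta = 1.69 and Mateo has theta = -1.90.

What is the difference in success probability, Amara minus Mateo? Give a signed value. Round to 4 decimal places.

0.7768

P(theta) = 1 / (1 + exp(−a(theta − b)))
P(Amara) = 0.9209  [exponent 2.4544]
P(Mateo) = 0.1441  [exponent -1.7818]
Difference = 0.9209 − 0.1441 = 0.7768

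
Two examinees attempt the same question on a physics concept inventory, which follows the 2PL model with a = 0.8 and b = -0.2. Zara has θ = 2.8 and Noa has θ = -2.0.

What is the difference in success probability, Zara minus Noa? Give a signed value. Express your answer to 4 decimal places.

0.7253

P(θ) = 1 / (1 + exp(−a(θ − b)))
P(Zara) = 0.9168  [exponent 2.4000]
P(Noa) = 0.1915  [exponent -1.4400]
Difference = 0.9168 − 0.1915 = 0.7253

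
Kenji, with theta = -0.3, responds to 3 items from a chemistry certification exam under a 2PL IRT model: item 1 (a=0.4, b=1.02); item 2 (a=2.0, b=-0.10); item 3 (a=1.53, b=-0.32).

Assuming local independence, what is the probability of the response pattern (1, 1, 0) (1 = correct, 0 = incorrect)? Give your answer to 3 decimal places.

0.073

P(theta) = 1 / (1 + exp(−a(theta − b)))
P_1 = 1/(1+e^{0.5280}) = 0.3710
P_2 = 1/(1+e^{0.4000}) = 0.4013
P_3 = 1/(1+e^{-0.0306}) = 0.5076
L = P_1 × P_2 × (1−P_3) = 0.3710 × 0.4013 × 0.4924 = 0.07330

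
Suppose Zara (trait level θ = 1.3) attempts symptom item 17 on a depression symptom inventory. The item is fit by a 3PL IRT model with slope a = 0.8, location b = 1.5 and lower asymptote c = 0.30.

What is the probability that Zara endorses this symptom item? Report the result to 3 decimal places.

P(θ) = c + (1 − c) · 1 / (1 + exp(−a(θ − b)))
Exponent: 0.8 × (1.3 − 1.5) = -0.1600
1/(1 + e^{0.1600}) = 0.4601
P = 0.30 + 0.70 × 0.4601 = 0.6221

0.622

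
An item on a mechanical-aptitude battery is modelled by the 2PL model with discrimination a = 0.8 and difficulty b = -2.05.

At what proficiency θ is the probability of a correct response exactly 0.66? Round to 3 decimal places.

-1.221

P(θ) = 1 / (1 + exp(−a(θ − b)))
logit = ln(0.6600/0.3400) = 0.6633
θ = b + logit/(a) = -2.05 + 0.6633/0.8000 = -1.2209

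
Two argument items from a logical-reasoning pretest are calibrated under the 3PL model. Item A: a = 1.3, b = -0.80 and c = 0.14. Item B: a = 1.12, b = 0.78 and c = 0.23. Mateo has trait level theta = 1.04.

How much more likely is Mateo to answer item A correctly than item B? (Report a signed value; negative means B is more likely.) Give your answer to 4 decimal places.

P(theta) = c + (1 − c) · 1 / (1 + exp(−a(theta − b)))
P_A = 0.9279
P_B = 0.6707
P_A − P_B = 0.2573

0.2573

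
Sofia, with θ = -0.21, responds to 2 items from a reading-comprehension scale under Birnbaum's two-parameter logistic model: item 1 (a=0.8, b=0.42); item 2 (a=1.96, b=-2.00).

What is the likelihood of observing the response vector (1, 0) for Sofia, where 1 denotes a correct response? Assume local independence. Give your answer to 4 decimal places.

P(θ) = 1 / (1 + exp(−a(θ − b)))
P_1 = 1/(1+e^{0.5040}) = 0.3766
P_2 = 1/(1+e^{-3.5084}) = 0.9709
L = P_1 × (1−P_2) = 0.3766 × 0.0291 = 0.01095

0.0109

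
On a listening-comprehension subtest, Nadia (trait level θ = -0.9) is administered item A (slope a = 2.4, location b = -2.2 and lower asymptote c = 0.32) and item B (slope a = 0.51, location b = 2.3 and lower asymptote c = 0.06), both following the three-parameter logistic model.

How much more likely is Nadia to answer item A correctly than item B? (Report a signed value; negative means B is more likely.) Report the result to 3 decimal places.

P(θ) = c + (1 − c) · 1 / (1 + exp(−a(θ − b)))
P_A = 0.9712
P_B = 0.2137
P_A − P_B = 0.7575

0.757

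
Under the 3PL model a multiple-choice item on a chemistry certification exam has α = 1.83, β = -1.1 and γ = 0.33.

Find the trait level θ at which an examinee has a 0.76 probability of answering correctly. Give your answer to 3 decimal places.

P(θ) = γ + (1 − γ) · 1 / (1 + exp(−α(θ − β)))
Remove guessing floor: (0.76 − 0.33)/(1 − 0.33) = 0.6418
logit = ln(0.6418/0.3582) = 0.5831
θ = β + logit/(α) = -1.1 + 0.5831/1.8300 = -0.7813

-0.781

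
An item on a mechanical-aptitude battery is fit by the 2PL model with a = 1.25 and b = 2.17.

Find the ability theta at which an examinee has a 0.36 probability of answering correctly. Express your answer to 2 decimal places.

P(theta) = 1 / (1 + exp(−a(theta − b)))
logit = ln(0.3600/0.6400) = -0.5754
theta = b + logit/(a) = 2.17 + (-0.5754)/1.2500 = 1.7097

1.71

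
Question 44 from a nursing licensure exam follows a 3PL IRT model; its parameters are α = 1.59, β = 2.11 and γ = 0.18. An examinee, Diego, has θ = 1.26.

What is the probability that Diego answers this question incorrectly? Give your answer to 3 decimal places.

0.651

P(θ) = γ + (1 − γ) · 1 / (1 + exp(−α(θ − β)))
Exponent: 1.59 × (1.26 − 2.11) = -1.3515
1/(1 + e^{1.3515}) = 0.2056
P = 0.18 + 0.82 × 0.2056 = 0.3486
P(incorrect) = 1 − 0.3486 = 0.6514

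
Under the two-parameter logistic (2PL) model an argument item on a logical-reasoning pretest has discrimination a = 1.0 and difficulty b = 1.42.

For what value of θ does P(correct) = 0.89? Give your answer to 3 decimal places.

P(θ) = 1 / (1 + exp(−a(θ − b)))
logit = ln(0.8900/0.1100) = 2.0907
θ = b + logit/(a) = 1.42 + 2.0907/1.0000 = 3.5107

3.511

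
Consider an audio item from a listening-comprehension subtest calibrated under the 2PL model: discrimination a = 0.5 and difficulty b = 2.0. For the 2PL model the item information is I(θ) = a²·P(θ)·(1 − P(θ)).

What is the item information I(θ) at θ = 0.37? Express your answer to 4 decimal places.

P = 1/(1+e^{0.8150}) = 0.3068
P(1−P) = 0.3068 × 0.6932 = 0.2127
I = a² × P(1−P) = 0.5² × 0.2127 = 0.05317

0.0532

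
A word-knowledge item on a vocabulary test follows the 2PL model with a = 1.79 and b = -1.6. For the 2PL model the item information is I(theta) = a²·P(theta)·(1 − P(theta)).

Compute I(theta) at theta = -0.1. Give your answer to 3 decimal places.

P = 1/(1+e^{-2.6850}) = 0.9361
P(1−P) = 0.9361 × 0.0639 = 0.0598
I = a² × P(1−P) = 1.79² × 0.0598 = 0.19156

0.192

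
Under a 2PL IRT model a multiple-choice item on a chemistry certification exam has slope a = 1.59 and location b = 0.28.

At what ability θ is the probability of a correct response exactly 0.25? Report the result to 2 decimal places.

P(θ) = 1 / (1 + exp(−a(θ − b)))
logit = ln(0.2500/0.7500) = -1.0986
θ = b + logit/(a) = 0.28 + (-1.0986)/1.5900 = -0.4110

-0.41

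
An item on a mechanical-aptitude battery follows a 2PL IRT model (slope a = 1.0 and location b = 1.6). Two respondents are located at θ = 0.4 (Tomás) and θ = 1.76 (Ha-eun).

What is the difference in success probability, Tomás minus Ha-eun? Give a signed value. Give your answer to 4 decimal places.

P(θ) = 1 / (1 + exp(−a(θ − b)))
P(Tomás) = 0.2315  [exponent -1.2000]
P(Ha-eun) = 0.5399  [exponent 0.1600]
Difference = 0.2315 − 0.5399 = -0.3084

-0.3084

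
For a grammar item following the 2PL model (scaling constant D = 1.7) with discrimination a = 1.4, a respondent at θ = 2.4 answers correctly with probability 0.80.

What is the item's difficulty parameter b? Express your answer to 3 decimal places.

1.818

P(θ) = 1 / (1 + exp(−D·a(θ − b)))
logit(0.80) = ln(0.80/0.20) = 1.3863
b = θ − logit/(1.7·a) = 2.4 − 1.3863/2.3800 = 1.8175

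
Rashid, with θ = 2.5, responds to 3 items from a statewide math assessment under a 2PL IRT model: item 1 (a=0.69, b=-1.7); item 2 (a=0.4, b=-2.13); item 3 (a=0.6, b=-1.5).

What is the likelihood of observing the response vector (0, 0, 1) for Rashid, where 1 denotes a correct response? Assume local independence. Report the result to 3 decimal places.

0.006

P(θ) = 1 / (1 + exp(−a(θ − b)))
P_1 = 1/(1+e^{-2.8980}) = 0.9477
P_2 = 1/(1+e^{-1.8520}) = 0.8644
P_3 = 1/(1+e^{-2.4000}) = 0.9168
L = (1−P_1) × (1−P_2) × P_3 = 0.0523 × 0.1356 × 0.9168 = 0.00650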